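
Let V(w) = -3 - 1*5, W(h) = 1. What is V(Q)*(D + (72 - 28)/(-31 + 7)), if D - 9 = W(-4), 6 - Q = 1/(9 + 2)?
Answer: -196/3 ≈ -65.333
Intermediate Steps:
Q = 65/11 (Q = 6 - 1/(9 + 2) = 6 - 1/11 = 65/11 ≈ 5.9091)
D = 10 (D = 9 + 1 = 10)
V(w) = -8 (V(w) = -3 - 5 = -8)
V(Q)*(D + (72 - 28)/(-31 + 7)) = -8*(10 + (72 - 28)/(-31 + 7)) = -8*(10 + 44/(-24)) = -8*(10 + 44*(-1/24)) = -8*(10 - 11/6) = -8*49/6 = -196/3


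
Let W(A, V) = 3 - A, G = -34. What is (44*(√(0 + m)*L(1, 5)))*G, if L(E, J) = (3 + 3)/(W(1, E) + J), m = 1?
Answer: -8976/7 ≈ -1282.3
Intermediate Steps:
L(E, J) = 6/(2 + J) (L(E, J) = (3 + 3)/((3 - 1*1) + J) = 6/((3 - 1) + J) = 6/(2 + J))
(44*(√(0 + m)*L(1, 5)))*G = (44*(√(0 + 1)*(6/(2 + 5))))*(-34) = (44*(√1*(6/7)))*(-34) = (44*(1*(6*(⅐))))*(-34) = (44*(1*(6/7)))*(-34) = (44*(6/7))*(-34) = (264/7)*(-34) = -8976/7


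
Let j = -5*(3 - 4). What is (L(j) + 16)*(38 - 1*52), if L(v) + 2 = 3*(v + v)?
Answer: -616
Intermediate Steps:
j = 5 (j = -5*(-1) = 5)
L(v) = -2 + 6*v (L(v) = -2 + 3*(v + v) = -2 + 3*(2*v) = -2 + 6*v)
(L(j) + 16)*(38 - 1*52) = ((-2 + 6*5) + 16)*(38 - 1*52) = ((-2 + 30) + 16)*(38 - 52) = (28 + 16)*(-14) = 44*(-14) = -616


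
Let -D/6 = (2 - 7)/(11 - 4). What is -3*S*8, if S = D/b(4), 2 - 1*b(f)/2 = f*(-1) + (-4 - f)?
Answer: -180/49 ≈ -3.6735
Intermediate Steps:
b(f) = 12 + 4*f (b(f) = 4 - 2*(f*(-1) + (-4 - f)) = 4 - 2*(-f + (-4 - f)) = 4 - 2*(-4 - 2*f) = 4 + (8 + 4*f) = 12 + 4*f)
D = 30/7 (D = -6*(2 - 7)/(11 - 4) = -(-30)/7 = -6*(-5/7) = 30/7 ≈ 4.2857)
S = 15/98 (S = 30/(7*(12 + 4*4)) = 30/(7*(12 + 16)) = (30/7)/28 = (30/7)*(1/28) = 15/98 ≈ 0.15306)
-3*S*8 = -3*15/98*8 = -45/98*8 = -180/49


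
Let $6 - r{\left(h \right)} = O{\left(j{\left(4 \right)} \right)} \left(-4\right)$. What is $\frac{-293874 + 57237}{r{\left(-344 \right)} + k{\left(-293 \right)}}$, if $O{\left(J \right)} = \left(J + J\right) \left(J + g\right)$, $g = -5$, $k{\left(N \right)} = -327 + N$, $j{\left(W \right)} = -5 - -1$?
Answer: $\frac{236637}{326} \approx 725.88$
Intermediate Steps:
$j{\left(W \right)} = -4$ ($j{\left(W \right)} = -5 + 1 = -4$)
$O{\left(J \right)} = 2 J \left(-5 + J\right)$ ($O{\left(J \right)} = \left(J + J\right) \left(J - 5\right) = 2 J \left(-5 + J\right)$)
$r{\left(h \right)} = 294$ ($r{\left(h \right)} = 6 - 2 \left(-4\right) \left(-5 - 4\right) \left(-4\right) = 6 - 2 \left(-4\right) \left(-9\right) \left(-4\right) = 6 - 72 \left(-4\right) = 6 - -288 = 6 + 288 = 294$)
$\frac{-293874 + 57237}{r{\left(-344 \right)} + k{\left(-293 \right)}} = \frac{-293874 + 57237}{294 - 620} = - \frac{236637}{294 - 620} = - \frac{236637}{-326} = \left(-236637\right) \left(- \frac{1}{326}\right) = \frac{236637}{326}$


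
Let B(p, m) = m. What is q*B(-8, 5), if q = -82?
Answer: -410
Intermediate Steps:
q*B(-8, 5) = -82*5 = -410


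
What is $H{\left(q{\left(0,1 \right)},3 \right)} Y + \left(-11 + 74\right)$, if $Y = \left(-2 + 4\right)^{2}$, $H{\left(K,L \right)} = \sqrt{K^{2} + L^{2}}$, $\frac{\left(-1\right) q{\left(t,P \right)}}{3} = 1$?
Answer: $63 + 12 \sqrt{2} \approx 79.971$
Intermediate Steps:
$q{\left(t,P \right)} = -3$ ($q{\left(t,P \right)} = \left(-3\right) 1 = -3$)
$Y = 4$ ($Y = 2^{2} = 4$)
$H{\left(q{\left(0,1 \right)},3 \right)} Y + \left(-11 + 74\right) = \sqrt{\left(-3\right)^{2} + 3^{2}} \cdot 4 + \left(-11 + 74\right) = \sqrt{9 + 9} \cdot 4 + 63 = \sqrt{18} \cdot 4 + 63 = 3 \sqrt{2} \cdot 4 + 63 = 12 \sqrt{2} + 63 = 63 + 12 \sqrt{2}$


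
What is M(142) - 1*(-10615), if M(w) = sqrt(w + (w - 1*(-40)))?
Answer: 10633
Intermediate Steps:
M(w) = sqrt(40 + 2*w) (M(w) = sqrt(w + (w + 40)) = sqrt(w + (40 + w)) = sqrt(40 + 2*w))
M(142) - 1*(-10615) = sqrt(40 + 2*142) - 1*(-10615) = sqrt(40 + 284) + 10615 = sqrt(324) + 10615 = 18 + 10615 = 10633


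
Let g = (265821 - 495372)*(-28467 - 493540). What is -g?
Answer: -119827228857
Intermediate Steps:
g = 119827228857 (g = -229551*(-522007) = 119827228857)
-g = -1*119827228857 = -119827228857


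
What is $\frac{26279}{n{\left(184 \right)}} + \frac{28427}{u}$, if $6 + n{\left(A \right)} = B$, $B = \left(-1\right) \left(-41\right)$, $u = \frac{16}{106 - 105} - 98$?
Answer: $\frac{1159933}{2870} \approx 404.16$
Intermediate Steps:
$u = -82$ ($u = \frac{16}{1} - 98 = 16 \cdot 1 - 98 = 16 - 98 = -82$)
$B = 41$
$n{\left(A \right)} = 35$ ($n{\left(A \right)} = -6 + 41 = 35$)
$\frac{26279}{n{\left(184 \right)}} + \frac{28427}{u} = \frac{26279}{35} + \frac{28427}{-82} = 26279 \cdot \frac{1}{35} + 28427 \left(- \frac{1}{82}\right) = \frac{26279}{35} - \frac{28427}{82} = \frac{1159933}{2870}$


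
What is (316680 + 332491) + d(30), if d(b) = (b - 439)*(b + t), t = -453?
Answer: 822178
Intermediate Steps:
d(b) = (-453 + b)*(-439 + b) (d(b) = (b - 439)*(b - 453) = (-439 + b)*(-453 + b) = (-453 + b)*(-439 + b))
(316680 + 332491) + d(30) = (316680 + 332491) + (198867 + 30² - 892*30) = 649171 + (198867 + 900 - 26760) = 649171 + 173007 = 822178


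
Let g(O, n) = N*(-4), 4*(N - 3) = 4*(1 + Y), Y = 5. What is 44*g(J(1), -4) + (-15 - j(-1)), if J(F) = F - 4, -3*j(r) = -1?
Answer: -4798/3 ≈ -1599.3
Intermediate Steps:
j(r) = ⅓ (j(r) = -⅓*(-1) = ⅓)
J(F) = -4 + F
N = 9 (N = 3 + (4*(1 + 5))/4 = 3 + (4*6)/4 = 3 + (¼)*24 = 3 + 6 = 9)
g(O, n) = -36 (g(O, n) = 9*(-4) = -36)
44*g(J(1), -4) + (-15 - j(-1)) = 44*(-36) + (-15 - 1*⅓) = -1584 + (-15 - ⅓) = -1584 - 46/3 = -4798/3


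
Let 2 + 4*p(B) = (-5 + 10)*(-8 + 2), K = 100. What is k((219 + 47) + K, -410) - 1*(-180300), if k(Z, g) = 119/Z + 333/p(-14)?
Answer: 263898737/1464 ≈ 1.8026e+5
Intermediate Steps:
p(B) = -8 (p(B) = -½ + ((-5 + 10)*(-8 + 2))/4 = -½ + (5*(-6))/4 = -½ + (¼)*(-30) = -½ - 15/2 = -8)
k(Z, g) = -333/8 + 119/Z (k(Z, g) = 119/Z + 333/(-8) = 119/Z + 333*(-⅛) = 119/Z - 333/8 = -333/8 + 119/Z)
k((219 + 47) + K, -410) - 1*(-180300) = (-333/8 + 119/((219 + 47) + 100)) - 1*(-180300) = (-333/8 + 119/(266 + 100)) + 180300 = (-333/8 + 119/366) + 180300 = -60463/1464 + 180300 = 263898737/1464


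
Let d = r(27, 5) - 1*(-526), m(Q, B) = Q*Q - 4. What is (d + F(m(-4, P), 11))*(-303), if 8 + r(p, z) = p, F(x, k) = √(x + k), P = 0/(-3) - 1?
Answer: -165135 - 303*√23 ≈ -1.6659e+5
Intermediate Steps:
P = -1 (P = 0*(-⅓) - 1 = 0 - 1 = -1)
m(Q, B) = -4 + Q² (m(Q, B) = Q² - 4 = -4 + Q²)
F(x, k) = √(k + x)
r(p, z) = -8 + p
d = 545 (d = (-8 + 27) - 1*(-526) = 19 + 526 = 545)
(d + F(m(-4, P), 11))*(-303) = (545 + √(11 + (-4 + (-4)²)))*(-303) = (545 + √(11 + (-4 + 16)))*(-303) = (545 + √(11 + 12))*(-303) = (545 + √23)*(-303) = -165135 - 303*√23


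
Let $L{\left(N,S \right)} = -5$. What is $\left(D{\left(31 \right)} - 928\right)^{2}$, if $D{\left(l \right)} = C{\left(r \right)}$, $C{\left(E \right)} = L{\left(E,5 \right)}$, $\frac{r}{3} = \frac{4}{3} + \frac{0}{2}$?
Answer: $870489$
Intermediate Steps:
$r = 4$ ($r = 3 \left(\frac{4}{3} + \frac{0}{2}\right) = 3 \left(4 \cdot \frac{1}{3} + 0 \cdot \frac{1}{2}\right) = 3 \left(\frac{4}{3} + 0\right) = 3 \cdot \frac{4}{3} = 4$)
$C{\left(E \right)} = -5$
$D{\left(l \right)} = -5$
$\left(D{\left(31 \right)} - 928\right)^{2} = \left(-5 - 928\right)^{2} = \left(-933\right)^{2} = 870489$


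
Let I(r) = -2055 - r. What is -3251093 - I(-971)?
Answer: -3250009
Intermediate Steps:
-3251093 - I(-971) = -3251093 - (-2055 - 1*(-971)) = -3251093 - (-2055 + 971) = -3251093 - 1*(-1084) = -3251093 + 1084 = -3250009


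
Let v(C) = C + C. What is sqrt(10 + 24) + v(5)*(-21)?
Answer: -210 + sqrt(34) ≈ -204.17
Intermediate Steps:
v(C) = 2*C
sqrt(10 + 24) + v(5)*(-21) = sqrt(10 + 24) + (2*5)*(-21) = sqrt(34) + 10*(-21) = sqrt(34) - 210 = -210 + sqrt(34)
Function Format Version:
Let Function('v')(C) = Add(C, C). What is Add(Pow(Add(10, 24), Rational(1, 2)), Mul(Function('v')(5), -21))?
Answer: Add(-210, Pow(34, Rational(1, 2))) ≈ -204.17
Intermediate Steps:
Function('v')(C) = Mul(2, C)
Add(Pow(Add(10, 24), Rational(1, 2)), Mul(Function('v')(5), -21)) = Add(Pow(Add(10, 24), Rational(1, 2)), Mul(Mul(2, 5), -21)) = Add(Pow(34, Rational(1, 2)), Mul(10, -21)) = Add(Pow(34, Rational(1, 2)), -210) = Add(-210, Pow(34, Rational(1, 2)))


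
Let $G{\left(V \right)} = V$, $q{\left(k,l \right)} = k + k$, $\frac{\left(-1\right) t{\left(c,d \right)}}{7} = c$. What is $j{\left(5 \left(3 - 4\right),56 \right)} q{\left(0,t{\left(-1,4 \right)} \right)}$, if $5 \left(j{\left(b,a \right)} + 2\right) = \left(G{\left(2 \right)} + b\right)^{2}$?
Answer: $0$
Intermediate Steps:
$t{\left(c,d \right)} = - 7 c$
$q{\left(k,l \right)} = 2 k$
$j{\left(b,a \right)} = -2 + \frac{\left(2 + b\right)^{2}}{5}$
$j{\left(5 \left(3 - 4\right),56 \right)} q{\left(0,t{\left(-1,4 \right)} \right)} = \left(-2 + \frac{\left(2 + 5 \left(3 - 4\right)\right)^{2}}{5}\right) 2 \cdot 0 = \left(-2 + \frac{\left(2 + 5 \left(-1\right)\right)^{2}}{5}\right) 0 = \left(-2 + \frac{\left(2 - 5\right)^{2}}{5}\right) 0 = \left(-2 + \frac{\left(-3\right)^{2}}{5}\right) 0 = \left(-2 + \frac{1}{5} \cdot 9\right) 0 = \left(-2 + \frac{9}{5}\right) 0 = \left(- \frac{1}{5}\right) 0 = 0$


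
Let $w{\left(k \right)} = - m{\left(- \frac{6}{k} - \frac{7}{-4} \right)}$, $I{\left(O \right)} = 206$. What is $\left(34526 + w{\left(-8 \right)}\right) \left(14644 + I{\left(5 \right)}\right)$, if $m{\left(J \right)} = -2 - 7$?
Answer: $512844750$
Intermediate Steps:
$m{\left(J \right)} = -9$
$w{\left(k \right)} = 9$ ($w{\left(k \right)} = \left(-1\right) \left(-9\right) = 9$)
$\left(34526 + w{\left(-8 \right)}\right) \left(14644 + I{\left(5 \right)}\right) = \left(34526 + 9\right) \left(14644 + 206\right) = 34535 \cdot 14850 = 512844750$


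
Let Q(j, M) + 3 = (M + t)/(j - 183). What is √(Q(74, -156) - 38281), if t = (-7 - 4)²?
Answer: I*√454848389/109 ≈ 195.66*I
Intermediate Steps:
t = 121 (t = (-11)² = 121)
Q(j, M) = -3 + (121 + M)/(-183 + j) (Q(j, M) = -3 + (M + 121)/(j - 183) = -3 + (121 + M)/(-183 + j))
√(Q(74, -156) - 38281) = √((670 - 156 - 3*74)/(-183 + 74) - 38281) = √((670 - 156 - 222)/(-109) - 38281) = √(-1/109*292 - 38281) = √(-292/109 - 38281) = √(-4172921/109) = I*√454848389/109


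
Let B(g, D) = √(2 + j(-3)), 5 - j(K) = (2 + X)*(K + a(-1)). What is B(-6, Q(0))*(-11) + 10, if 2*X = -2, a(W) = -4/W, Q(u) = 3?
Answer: 10 - 11*√6 ≈ -16.944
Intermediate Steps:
X = -1 (X = (½)*(-2) = -1)
j(K) = 1 - K (j(K) = 5 - (2 - 1)*(K - 4/(-1)) = 5 - (K - 4*(-1)) = 5 - (K + 4) = 5 - (4 + K) = 5 + (-4 - K) = 1 - K)
B(g, D) = √6 (B(g, D) = √(2 + (1 - 1*(-3))) = √(2 + (1 + 3)) = √(2 + 4) = √6)
B(-6, Q(0))*(-11) + 10 = √6*(-11) + 10 = -11*√6 + 10 = 10 - 11*√6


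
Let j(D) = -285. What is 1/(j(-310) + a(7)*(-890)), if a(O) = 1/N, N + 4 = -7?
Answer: -11/2245 ≈ -0.0048998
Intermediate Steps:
N = -11 (N = -4 - 7 = -11)
a(O) = -1/11 (a(O) = 1/(-11) = -1/11)
1/(j(-310) + a(7)*(-890)) = 1/(-285 - 1/11*(-890)) = 1/(-285 + 890/11) = 1/(-2245/11) = -11/2245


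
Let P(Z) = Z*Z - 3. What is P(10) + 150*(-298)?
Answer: -44603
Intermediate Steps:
P(Z) = -3 + Z² (P(Z) = Z² - 3 = -3 + Z²)
P(10) + 150*(-298) = (-3 + 10²) + 150*(-298) = (-3 + 100) - 44700 = 97 - 44700 = -44603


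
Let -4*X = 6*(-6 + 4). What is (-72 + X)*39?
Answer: -2691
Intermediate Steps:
X = 3 (X = -3*(-6 + 4)/2 = -3*(-2)/2 = -1/4*(-12) = 3)
(-72 + X)*39 = (-72 + 3)*39 = -69*39 = -2691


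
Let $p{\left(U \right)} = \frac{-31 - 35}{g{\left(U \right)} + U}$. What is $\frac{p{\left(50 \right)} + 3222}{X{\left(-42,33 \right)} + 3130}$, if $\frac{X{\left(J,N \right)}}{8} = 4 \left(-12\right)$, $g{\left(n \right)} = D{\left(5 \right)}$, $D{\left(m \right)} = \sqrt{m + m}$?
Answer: $\frac{133658}{113959} + \frac{11 \sqrt{10}}{1139590} \approx 1.1729$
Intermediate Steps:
$D{\left(m \right)} = \sqrt{2} \sqrt{m}$ ($D{\left(m \right)} = \sqrt{2 m} = \sqrt{2} \sqrt{m}$)
$g{\left(n \right)} = \sqrt{10}$ ($g{\left(n \right)} = \sqrt{2} \sqrt{5} = \sqrt{10}$)
$X{\left(J,N \right)} = -384$ ($X{\left(J,N \right)} = 8 \cdot 4 \left(-12\right) = 8 \left(-48\right) = -384$)
$p{\left(U \right)} = - \frac{66}{U + \sqrt{10}}$ ($p{\left(U \right)} = \frac{-31 - 35}{\sqrt{10} + U} = - \frac{66}{U + \sqrt{10}}$)
$\frac{p{\left(50 \right)} + 3222}{X{\left(-42,33 \right)} + 3130} = \frac{- \frac{66}{50 + \sqrt{10}} + 3222}{-384 + 3130} = \frac{3222 - \frac{66}{50 + \sqrt{10}}}{2746} = \left(3222 - \frac{66}{50 + \sqrt{10}}\right) \frac{1}{2746} = \frac{1611}{1373} - \frac{33}{1373 \left(50 + \sqrt{10}\right)}$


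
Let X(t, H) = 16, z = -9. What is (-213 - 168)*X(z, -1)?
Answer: -6096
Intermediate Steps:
(-213 - 168)*X(z, -1) = (-213 - 168)*16 = -381*16 = -6096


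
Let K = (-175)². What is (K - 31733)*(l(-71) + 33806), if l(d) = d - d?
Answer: -37457048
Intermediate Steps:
l(d) = 0
K = 30625
(K - 31733)*(l(-71) + 33806) = (30625 - 31733)*(0 + 33806) = -1108*33806 = -37457048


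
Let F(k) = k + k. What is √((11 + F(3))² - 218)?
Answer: √71 ≈ 8.4261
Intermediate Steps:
F(k) = 2*k
√((11 + F(3))² - 218) = √((11 + 2*3)² - 218) = √((11 + 6)² - 218) = √(17² - 218) = √(289 - 218) = √71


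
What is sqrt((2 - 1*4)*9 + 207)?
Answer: 3*sqrt(21) ≈ 13.748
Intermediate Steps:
sqrt((2 - 1*4)*9 + 207) = sqrt((2 - 4)*9 + 207) = sqrt(-2*9 + 207) = sqrt(-18 + 207) = sqrt(189) = 3*sqrt(21)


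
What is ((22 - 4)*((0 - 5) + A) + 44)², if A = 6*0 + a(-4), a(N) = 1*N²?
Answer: 58564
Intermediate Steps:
a(N) = N²
A = 16 (A = 6*0 + (-4)² = 0 + 16 = 16)
((22 - 4)*((0 - 5) + A) + 44)² = ((22 - 4)*((0 - 5) + 16) + 44)² = (18*(-5 + 16) + 44)² = (18*11 + 44)² = (198 + 44)² = 242² = 58564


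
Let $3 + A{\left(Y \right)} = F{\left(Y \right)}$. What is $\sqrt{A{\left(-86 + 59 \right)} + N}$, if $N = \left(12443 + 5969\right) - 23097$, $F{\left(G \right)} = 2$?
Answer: $i \sqrt{4686} \approx 68.454 i$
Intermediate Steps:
$A{\left(Y \right)} = -1$ ($A{\left(Y \right)} = -3 + 2 = -1$)
$N = -4685$ ($N = 18412 - 23097 = -4685$)
$\sqrt{A{\left(-86 + 59 \right)} + N} = \sqrt{-1 - 4685} = \sqrt{-4686} = i \sqrt{4686}$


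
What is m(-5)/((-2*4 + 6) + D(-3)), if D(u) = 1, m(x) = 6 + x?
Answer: -1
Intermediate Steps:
m(-5)/((-2*4 + 6) + D(-3)) = (6 - 5)/((-2*4 + 6) + 1) = 1/((-8 + 6) + 1) = 1/(-2 + 1) = 1/(-1) = 1*(-1) = -1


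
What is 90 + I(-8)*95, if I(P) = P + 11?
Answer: 375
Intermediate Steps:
I(P) = 11 + P
90 + I(-8)*95 = 90 + (11 - 8)*95 = 90 + 3*95 = 90 + 285 = 375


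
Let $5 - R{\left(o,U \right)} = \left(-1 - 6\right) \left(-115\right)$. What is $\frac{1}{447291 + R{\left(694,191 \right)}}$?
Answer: $\frac{1}{446491} \approx 2.2397 \cdot 10^{-6}$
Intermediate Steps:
$R{\left(o,U \right)} = -800$ ($R{\left(o,U \right)} = 5 - \left(-1 - 6\right) \left(-115\right) = 5 - \left(-7\right) \left(-115\right) = 5 - 805 = -800$)
$\frac{1}{447291 + R{\left(694,191 \right)}} = \frac{1}{447291 - 800} = \frac{1}{446491}$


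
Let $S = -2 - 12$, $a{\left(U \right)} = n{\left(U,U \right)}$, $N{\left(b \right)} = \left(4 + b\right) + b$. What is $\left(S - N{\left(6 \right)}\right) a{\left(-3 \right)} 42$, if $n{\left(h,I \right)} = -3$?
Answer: $3780$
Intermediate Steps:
$N{\left(b \right)} = 4 + 2 b$
$a{\left(U \right)} = -3$
$S = -14$ ($S = -2 - 12 = -14$)
$\left(S - N{\left(6 \right)}\right) a{\left(-3 \right)} 42 = \left(-14 - \left(4 + 2 \cdot 6\right)\right) \left(-3\right) 42 = \left(-14 - \left(4 + 12\right)\right) \left(-3\right) 42 = \left(-14 - 16\right) \left(-3\right) 42 = \left(-30\right) \left(-3\right) 42 = 90 \cdot 42 = 3780$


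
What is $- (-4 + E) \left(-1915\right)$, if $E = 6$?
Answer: $3830$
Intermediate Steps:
$- (-4 + E) \left(-1915\right) = - (-4 + 6) \left(-1915\right) = \left(-1\right) 2 \left(-1915\right) = \left(-2\right) \left(-1915\right) = 3830$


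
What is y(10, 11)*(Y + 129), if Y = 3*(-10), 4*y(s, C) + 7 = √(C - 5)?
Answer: -693/4 + 99*√6/4 ≈ -112.63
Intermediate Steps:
y(s, C) = -7/4 + √(-5 + C)/4 (y(s, C) = -7/4 + √(C - 5)/4 = -7/4 + √(-5 + C)/4)
Y = -30
y(10, 11)*(Y + 129) = (-7/4 + √(-5 + 11)/4)*(-30 + 129) = (-7/4 + √6/4)*99 = -693/4 + 99*√6/4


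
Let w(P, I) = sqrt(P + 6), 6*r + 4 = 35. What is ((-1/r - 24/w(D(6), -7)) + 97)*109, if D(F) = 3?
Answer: 300077/31 ≈ 9679.9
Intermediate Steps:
r = 31/6 (r = -2/3 + (1/6)*35 = -2/3 + 35/6 = 31/6 ≈ 5.1667)
w(P, I) = sqrt(6 + P)
((-1/r - 24/w(D(6), -7)) + 97)*109 = ((-1/31/6 - 24/sqrt(6 + 3)) + 97)*109 = ((-1*6/31 - 24/(sqrt(9))) + 97)*109 = ((-6/31 - 24/3) + 97)*109 = ((-6/31 - 24*1/3) + 97)*109 = ((-6/31 - 8) + 97)*109 = (-254/31 + 97)*109 = (2753/31)*109 = 300077/31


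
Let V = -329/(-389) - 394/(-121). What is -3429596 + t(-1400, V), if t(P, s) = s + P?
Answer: -161493357649/47069 ≈ -3.4310e+6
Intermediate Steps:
V = 193075/47069 (V = -329*(-1/389) - 394*(-1/121) = 329/389 + 394/121 = 193075/47069 ≈ 4.1020)
t(P, s) = P + s
-3429596 + t(-1400, V) = -3429596 + (-1400 + 193075/47069) = -3429596 - 65703525/47069 = -161493357649/47069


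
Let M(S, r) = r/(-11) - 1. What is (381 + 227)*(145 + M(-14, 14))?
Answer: 954560/11 ≈ 86778.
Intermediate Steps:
M(S, r) = -1 - r/11 (M(S, r) = r*(-1/11) - 1 = -r/11 - 1 = -1 - r/11)
(381 + 227)*(145 + M(-14, 14)) = (381 + 227)*(145 + (-1 - 1/11*14)) = 608*(145 + (-1 - 14/11)) = 608*(145 - 25/11) = 608*(1570/11) = 954560/11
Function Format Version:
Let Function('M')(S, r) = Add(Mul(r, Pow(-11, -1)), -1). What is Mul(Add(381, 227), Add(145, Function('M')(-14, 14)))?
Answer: Rational(954560, 11) ≈ 86778.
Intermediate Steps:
Function('M')(S, r) = Add(-1, Mul(Rational(-1, 11), r)) (Function('M')(S, r) = Add(Mul(r, Rational(-1, 11)), -1) = Add(Mul(Rational(-1, 11), r), -1) = Add(-1, Mul(Rational(-1, 11), r)))
Mul(Add(381, 227), Add(145, Function('M')(-14, 14))) = Mul(Add(381, 227), Add(145, Add(-1, Mul(Rational(-1, 11), 14)))) = Mul(608, Add(145, Add(-1, Rational(-14, 11)))) = Mul(608, Add(145, Rational(-25, 11))) = Mul(608, Rational(1570, 11)) = Rational(954560, 11)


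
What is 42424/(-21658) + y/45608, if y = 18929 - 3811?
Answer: -401862037/246944516 ≈ -1.6273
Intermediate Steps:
y = 15118
42424/(-21658) + y/45608 = 42424/(-21658) + 15118/45608 = 42424*(-1/21658) + 15118*(1/45608) = -21212/10829 + 7559/22804 = -401862037/246944516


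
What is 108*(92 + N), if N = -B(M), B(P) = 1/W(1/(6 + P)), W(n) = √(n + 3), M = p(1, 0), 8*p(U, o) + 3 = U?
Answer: 9936 - 108*√1679/73 ≈ 9875.4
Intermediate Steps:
p(U, o) = -3/8 + U/8
M = -¼ (M = -3/8 + (⅛)*1 = -3/8 + ⅛ = -¼ ≈ -0.25000)
W(n) = √(3 + n)
B(P) = (3 + 1/(6 + P))^(-½) (B(P) = 1/(√(3 + 1/(6 + P))) = (3 + 1/(6 + P))^(-½))
N = -√1679/73 (N = -1/√((19 + 3*(-¼))/(6 - ¼)) = -1/√((19 - ¾)/(23/4)) = -1/√((4/23)*(73/4)) = -1/√(73/23) = -√1679/73 ≈ -0.56131)
108*(92 + N) = 108*(92 - √1679/73) = 9936 - 108*√1679/73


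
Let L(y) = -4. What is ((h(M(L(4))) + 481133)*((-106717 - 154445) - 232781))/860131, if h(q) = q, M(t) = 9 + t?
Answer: -237654747134/860131 ≈ -2.7630e+5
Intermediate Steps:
((h(M(L(4))) + 481133)*((-106717 - 154445) - 232781))/860131 = (((9 - 4) + 481133)*((-106717 - 154445) - 232781))/860131 = ((5 + 481133)*(-261162 - 232781))*(1/860131) = (481138*(-493943))*(1/860131) = -237654747134*1/860131 = -237654747134/860131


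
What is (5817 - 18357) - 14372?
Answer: -26912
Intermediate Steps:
(5817 - 18357) - 14372 = -12540 - 14372 = -26912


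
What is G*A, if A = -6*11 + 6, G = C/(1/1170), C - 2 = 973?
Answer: -68445000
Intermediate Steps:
C = 975 (C = 2 + 973 = 975)
G = 1140750 (G = 975/(1/1170) = 975*1170 = 1140750)
A = -60 (A = -66 + 6 = -60)
G*A = 1140750*(-60) = -68445000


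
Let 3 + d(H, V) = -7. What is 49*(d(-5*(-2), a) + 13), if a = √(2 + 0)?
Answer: 147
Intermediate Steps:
a = √2 ≈ 1.4142
d(H, V) = -10 (d(H, V) = -3 - 7 = -10)
49*(d(-5*(-2), a) + 13) = 49*(-10 + 13) = 49*3 = 147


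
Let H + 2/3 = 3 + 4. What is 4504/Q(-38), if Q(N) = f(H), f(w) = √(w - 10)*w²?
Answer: -40536*I*√33/3971 ≈ -58.641*I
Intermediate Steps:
H = 19/3 (H = -⅔ + (3 + 4) = -⅔ + 7 = 19/3 ≈ 6.3333)
f(w) = w²*√(-10 + w) (f(w) = √(-10 + w)*w² = w²*√(-10 + w))
Q(N) = 361*I*√33/27 (Q(N) = (19/3)²*√(-10 + 19/3) = 361*√(-11/3)/9 = 361*(I*√33/3)/9 = 361*I*√33/27)
4504/Q(-38) = 4504/((361*I*√33/27)) = 4504*(-9*I*√33/3971) = -40536*I*√33/3971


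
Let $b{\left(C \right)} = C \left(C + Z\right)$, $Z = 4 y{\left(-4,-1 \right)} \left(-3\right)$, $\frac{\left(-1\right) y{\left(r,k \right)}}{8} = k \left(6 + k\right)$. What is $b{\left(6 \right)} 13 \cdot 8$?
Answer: $-295776$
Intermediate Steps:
$y{\left(r,k \right)} = - 8 k \left(6 + k\right)$
$Z = -480$ ($Z = 4 \left(\left(-8\right) \left(-1\right) \left(6 - 1\right)\right) \left(-3\right) = 4 \left(\left(-8\right) \left(-1\right) 5\right) \left(-3\right) = 4 \cdot 40 \left(-3\right) = 160 \left(-3\right) = -480$)
$b{\left(C \right)} = C \left(-480 + C\right)$ ($b{\left(C \right)} = C \left(C - 480\right) = C \left(-480 + C\right)$)
$b{\left(6 \right)} 13 \cdot 8 = 6 \left(-480 + 6\right) 13 \cdot 8 = 6 \left(-474\right) 13 \cdot 8 = \left(-2844\right) 13 \cdot 8 = \left(-36972\right) 8 = -295776$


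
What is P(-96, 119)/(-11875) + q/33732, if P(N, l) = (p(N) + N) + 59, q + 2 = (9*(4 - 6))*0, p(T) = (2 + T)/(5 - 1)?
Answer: 504259/100141875 ≈ 0.0050354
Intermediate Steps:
p(T) = ½ + T/4 (p(T) = (2 + T)/4 = (2 + T)*(¼) = ½ + T/4)
q = -2 (q = -2 + (9*(4 - 6))*0 = -2 + (9*(-2))*0 = -2 - 18*0 = -2 + 0 = -2)
P(N, l) = 119/2 + 5*N/4 (P(N, l) = ((½ + N/4) + N) + 59 = (½ + 5*N/4) + 59 = 119/2 + 5*N/4)
P(-96, 119)/(-11875) + q/33732 = (119/2 + (5/4)*(-96))/(-11875) - 2/33732 = (119/2 - 120)*(-1/11875) - 2*1/33732 = -121/2*(-1/11875) - 1/16866 = 121/23750 - 1/16866 = 504259/100141875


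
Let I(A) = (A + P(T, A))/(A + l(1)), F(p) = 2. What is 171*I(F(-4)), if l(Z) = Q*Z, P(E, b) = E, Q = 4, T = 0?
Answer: 57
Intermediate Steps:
l(Z) = 4*Z
I(A) = A/(4 + A) (I(A) = (A + 0)/(A + 4*1) = A/(A + 4) = A/(4 + A))
171*I(F(-4)) = 171*(2/(4 + 2)) = 171*(2/6) = 171*(2*(⅙)) = 171*(⅓) = 57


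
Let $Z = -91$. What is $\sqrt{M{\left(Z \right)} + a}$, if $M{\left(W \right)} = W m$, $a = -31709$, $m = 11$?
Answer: $i \sqrt{32710} \approx 180.86 i$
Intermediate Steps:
$M{\left(W \right)} = 11 W$ ($M{\left(W \right)} = W 11 = 11 W$)
$\sqrt{M{\left(Z \right)} + a} = \sqrt{11 \left(-91\right) - 31709} = \sqrt{-1001 - 31709} = \sqrt{-32710} = i \sqrt{32710}$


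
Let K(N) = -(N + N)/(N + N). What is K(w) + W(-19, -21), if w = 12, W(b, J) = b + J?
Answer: -41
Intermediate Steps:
W(b, J) = J + b
K(N) = -1 (K(N) = -2*N/(2*N) = -2*N*1/(2*N) = -1*1 = -1)
K(w) + W(-19, -21) = -1 + (-21 - 19) = -1 - 40 = -41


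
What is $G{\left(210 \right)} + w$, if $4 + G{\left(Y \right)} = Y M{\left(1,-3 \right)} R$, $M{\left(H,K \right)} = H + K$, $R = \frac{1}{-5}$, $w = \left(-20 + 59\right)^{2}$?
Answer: $1601$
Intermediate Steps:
$w = 1521$ ($w = 39^{2} = 1521$)
$R = - \frac{1}{5} \approx -0.2$
$G{\left(Y \right)} = -4 + \frac{2 Y}{5}$ ($G{\left(Y \right)} = -4 + Y \left(1 - 3\right) \left(- \frac{1}{5}\right) = -4 + Y \left(-2\right) \left(- \frac{1}{5}\right) = -4 + - 2 Y \left(- \frac{1}{5}\right) = -4 + \frac{2 Y}{5}$)
$G{\left(210 \right)} + w = \left(-4 + \frac{2}{5} \cdot 210\right) + 1521 = \left(-4 + 84\right) + 1521 = 80 + 1521 = 1601$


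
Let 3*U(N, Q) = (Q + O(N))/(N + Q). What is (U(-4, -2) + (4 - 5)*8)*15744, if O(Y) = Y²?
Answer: -414592/3 ≈ -1.3820e+5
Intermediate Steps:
U(N, Q) = (Q + N²)/(3*(N + Q)) (U(N, Q) = ((Q + N²)/(N + Q))/3 = (Q + N²)/(3*(N + Q)))
(U(-4, -2) + (4 - 5)*8)*15744 = ((-2 + (-4)²)/(3*(-4 - 2)) + (4 - 5)*8)*15744 = ((⅓)*(-2 + 16)/(-6) - 1*8)*15744 = ((⅓)*(-⅙)*14 - 8)*15744 = (-7/9 - 8)*15744 = -79/9*15744 = -414592/3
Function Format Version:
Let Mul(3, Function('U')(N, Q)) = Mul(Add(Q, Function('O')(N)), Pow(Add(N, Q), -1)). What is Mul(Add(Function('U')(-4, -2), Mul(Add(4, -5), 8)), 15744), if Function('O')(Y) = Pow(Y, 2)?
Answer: Rational(-414592, 3) ≈ -1.3820e+5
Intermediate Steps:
Function('U')(N, Q) = Mul(Rational(1, 3), Pow(Add(N, Q), -1), Add(Q, Pow(N, 2))) (Function('U')(N, Q) = Mul(Rational(1, 3), Mul(Add(Q, Pow(N, 2)), Pow(Add(N, Q), -1))) = Mul(Rational(1, 3), Mul(Pow(Add(N, Q), -1), Add(Q, Pow(N, 2)))) = Mul(Rational(1, 3), Pow(Add(N, Q), -1), Add(Q, Pow(N, 2))))
Mul(Add(Function('U')(-4, -2), Mul(Add(4, -5), 8)), 15744) = Mul(Add(Mul(Rational(1, 3), Pow(Add(-4, -2), -1), Add(-2, Pow(-4, 2))), Mul(Add(4, -5), 8)), 15744) = Mul(Add(Mul(Rational(1, 3), Pow(-6, -1), Add(-2, 16)), Mul(-1, 8)), 15744) = Mul(Add(Mul(Rational(1, 3), Rational(-1, 6), 14), -8), 15744) = Mul(Add(Rational(-7, 9), -8), 15744) = Mul(Rational(-79, 9), 15744) = Rational(-414592, 3)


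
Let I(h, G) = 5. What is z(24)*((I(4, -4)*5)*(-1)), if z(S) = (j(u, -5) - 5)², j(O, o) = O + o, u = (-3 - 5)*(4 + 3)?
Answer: -108900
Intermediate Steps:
u = -56 (u = -8*7 = -56)
z(S) = 4356 (z(S) = ((-56 - 5) - 5)² = (-61 - 5)² = (-66)² = 4356)
z(24)*((I(4, -4)*5)*(-1)) = 4356*((5*5)*(-1)) = 4356*(25*(-1)) = 4356*(-25) = -108900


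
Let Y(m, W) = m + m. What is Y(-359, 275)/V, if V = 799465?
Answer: -718/799465 ≈ -0.00089810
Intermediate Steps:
Y(m, W) = 2*m
Y(-359, 275)/V = (2*(-359))/799465 = -718*1/799465 = -718/799465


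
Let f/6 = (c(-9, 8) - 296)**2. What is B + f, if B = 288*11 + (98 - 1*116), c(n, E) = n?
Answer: 561300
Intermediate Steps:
f = 558150 (f = 6*(-9 - 296)**2 = 6*(-305)**2 = 6*93025 = 558150)
B = 3150 (B = 3168 + (98 - 116) = 3168 - 18 = 3150)
B + f = 3150 + 558150 = 561300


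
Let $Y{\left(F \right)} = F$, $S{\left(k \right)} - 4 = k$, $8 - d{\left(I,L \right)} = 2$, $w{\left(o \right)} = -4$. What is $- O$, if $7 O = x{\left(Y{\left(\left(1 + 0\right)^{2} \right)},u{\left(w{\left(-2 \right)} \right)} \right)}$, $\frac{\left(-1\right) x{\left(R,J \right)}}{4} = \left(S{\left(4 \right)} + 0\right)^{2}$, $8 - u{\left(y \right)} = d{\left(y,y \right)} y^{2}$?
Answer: $\frac{256}{7} \approx 36.571$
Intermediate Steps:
$d{\left(I,L \right)} = 6$ ($d{\left(I,L \right)} = 8 - 2 = 6$)
$S{\left(k \right)} = 4 + k$
$u{\left(y \right)} = 8 - 6 y^{2}$
$x{\left(R,J \right)} = -256$ ($x{\left(R,J \right)} = - 4 \left(\left(4 + 4\right) + 0\right)^{2} = - 4 \left(8 + 0\right)^{2} = - 4 \cdot 8^{2} = \left(-4\right) 64 = -256$)
$O = - \frac{256}{7}$ ($O = \frac{1}{7} \left(-256\right) = - \frac{256}{7} \approx -36.571$)
$- O = \left(-1\right) \left(- \frac{256}{7}\right) = \frac{256}{7}$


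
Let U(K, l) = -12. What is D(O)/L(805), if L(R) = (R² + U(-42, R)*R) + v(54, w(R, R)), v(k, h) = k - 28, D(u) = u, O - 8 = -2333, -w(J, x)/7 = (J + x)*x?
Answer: -775/212797 ≈ -0.0036420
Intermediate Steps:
w(J, x) = -7*x*(J + x) (w(J, x) = -7*(J + x)*x = -7*x*(J + x))
O = -2325 (O = 8 - 2333 = -2325)
v(k, h) = -28 + k
L(R) = 26 + R² - 12*R (L(R) = (R² - 12*R) + (-28 + 54) = (R² - 12*R) + 26 = 26 + R² - 12*R)
D(O)/L(805) = -2325/(26 + 805² - 12*805) = -2325/(26 + 648025 - 9660) = -2325/638391 = -2325*1/638391 = -775/212797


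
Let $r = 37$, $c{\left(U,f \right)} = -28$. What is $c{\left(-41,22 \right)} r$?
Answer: $-1036$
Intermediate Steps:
$c{\left(-41,22 \right)} r = \left(-28\right) 37 = -1036$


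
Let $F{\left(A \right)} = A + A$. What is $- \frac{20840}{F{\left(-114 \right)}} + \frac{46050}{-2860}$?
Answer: $\frac{1227575}{16302} \approx 75.302$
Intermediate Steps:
$F{\left(A \right)} = 2 A$
$- \frac{20840}{F{\left(-114 \right)}} + \frac{46050}{-2860} = - \frac{20840}{2 \left(-114\right)} + \frac{46050}{-2860} = - \frac{20840}{-228} + 46050 \left(- \frac{1}{2860}\right) = \left(-20840\right) \left(- \frac{1}{228}\right) - \frac{4605}{286} = \frac{5210}{57} - \frac{4605}{286} = \frac{1227575}{16302}$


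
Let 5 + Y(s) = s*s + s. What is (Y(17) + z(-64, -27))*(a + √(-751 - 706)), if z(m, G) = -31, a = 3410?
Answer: 920700 + 270*I*√1457 ≈ 9.207e+5 + 10306.0*I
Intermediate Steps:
Y(s) = -5 + s + s² (Y(s) = -5 + (s*s + s) = -5 + (s² + s) = -5 + (s + s²) = -5 + s + s²)
(Y(17) + z(-64, -27))*(a + √(-751 - 706)) = ((-5 + 17 + 17²) - 31)*(3410 + √(-751 - 706)) = ((-5 + 17 + 289) - 31)*(3410 + √(-1457)) = (301 - 31)*(3410 + I*√1457) = 270*(3410 + I*√1457) = 920700 + 270*I*√1457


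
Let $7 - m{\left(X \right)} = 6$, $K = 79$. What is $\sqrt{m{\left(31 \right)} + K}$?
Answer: $4 \sqrt{5} \approx 8.9443$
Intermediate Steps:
$m{\left(X \right)} = 1$ ($m{\left(X \right)} = 7 - 6 = 1$)
$\sqrt{m{\left(31 \right)} + K} = \sqrt{1 + 79} = \sqrt{80} = 4 \sqrt{5}$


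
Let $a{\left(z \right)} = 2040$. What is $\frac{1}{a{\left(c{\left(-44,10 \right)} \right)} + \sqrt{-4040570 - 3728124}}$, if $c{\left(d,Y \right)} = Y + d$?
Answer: $\frac{60}{350891} - \frac{i \sqrt{7768694}}{11930294} \approx 0.00017099 - 0.00023363 i$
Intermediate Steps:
$\frac{1}{a{\left(c{\left(-44,10 \right)} \right)} + \sqrt{-4040570 - 3728124}} = \frac{1}{2040 + \sqrt{-4040570 - 3728124}} = \frac{1}{2040 + \sqrt{-7768694}} = \frac{1}{2040 + i \sqrt{7768694}}$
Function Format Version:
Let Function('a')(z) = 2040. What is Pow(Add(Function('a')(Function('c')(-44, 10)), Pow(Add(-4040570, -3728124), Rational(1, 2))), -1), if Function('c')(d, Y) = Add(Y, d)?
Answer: Add(Rational(60, 350891), Mul(Rational(-1, 11930294), I, Pow(7768694, Rational(1, 2)))) ≈ Add(0.00017099, Mul(-0.00023363, I))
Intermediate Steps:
Pow(Add(Function('a')(Function('c')(-44, 10)), Pow(Add(-4040570, -3728124), Rational(1, 2))), -1) = Pow(Add(2040, Pow(Add(-4040570, -3728124), Rational(1, 2))), -1) = Pow(Add(2040, Pow(-7768694, Rational(1, 2))), -1) = Pow(Add(2040, Mul(I, Pow(7768694, Rational(1, 2)))), -1)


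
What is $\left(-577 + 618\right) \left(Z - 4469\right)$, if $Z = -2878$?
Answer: $-301227$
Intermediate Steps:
$\left(-577 + 618\right) \left(Z - 4469\right) = \left(-577 + 618\right) \left(-2878 - 4469\right) = 41 \left(-7347\right) = -301227$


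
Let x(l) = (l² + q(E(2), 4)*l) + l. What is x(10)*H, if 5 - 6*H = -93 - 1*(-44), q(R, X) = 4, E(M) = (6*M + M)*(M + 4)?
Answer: 1350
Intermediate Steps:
E(M) = 7*M*(4 + M) (E(M) = (7*M)*(4 + M) = 7*M*(4 + M))
H = 9 (H = ⅚ - (-93 - 1*(-44))/6 = ⅚ - (-93 + 44)/6 = ⅚ - ⅙*(-49) = ⅚ + 49/6 = 9)
x(l) = l² + 5*l (x(l) = (l² + 4*l) + l = l² + 5*l)
x(10)*H = (10*(5 + 10))*9 = (10*15)*9 = 150*9 = 1350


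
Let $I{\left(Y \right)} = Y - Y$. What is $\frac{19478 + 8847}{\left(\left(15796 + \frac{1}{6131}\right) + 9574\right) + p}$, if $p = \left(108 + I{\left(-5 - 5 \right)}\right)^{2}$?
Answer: $\frac{3157465}{4128281} \approx 0.76484$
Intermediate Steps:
$I{\left(Y \right)} = 0$
$p = 11664$ ($p = \left(108 + 0\right)^{2} = 108^{2} = 11664$)
$\frac{19478 + 8847}{\left(\left(15796 + \frac{1}{6131}\right) + 9574\right) + p} = \frac{19478 + 8847}{\left(\left(15796 + \frac{1}{6131}\right) + 9574\right) + 11664} = \frac{28325}{\left(\left(15796 + \frac{1}{6131}\right) + 9574\right) + 11664} = \frac{28325}{\left(\frac{96845277}{6131} + 9574\right) + 11664} = \frac{28325}{\frac{155543471}{6131} + 11664} = \frac{28325}{\frac{227055455}{6131}} = 28325 \cdot \frac{6131}{227055455} = \frac{3157465}{4128281}$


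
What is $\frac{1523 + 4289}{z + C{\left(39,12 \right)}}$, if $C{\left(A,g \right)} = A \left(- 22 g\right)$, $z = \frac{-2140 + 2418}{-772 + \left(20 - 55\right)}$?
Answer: $- \frac{2345142}{4154575} \approx -0.56447$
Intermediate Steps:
$z = - \frac{278}{807}$ ($z = \frac{278}{-772 + \left(20 - 55\right)} = \frac{278}{-772 - 35} = \frac{278}{-807} = 278 \left(- \frac{1}{807}\right) = - \frac{278}{807} \approx -0.34449$)
$C{\left(A,g \right)} = - 22 A g$
$\frac{1523 + 4289}{z + C{\left(39,12 \right)}} = \frac{1523 + 4289}{- \frac{278}{807} - 858 \cdot 12} = \frac{5812}{- \frac{278}{807} - 10296} = \frac{5812}{- \frac{8309150}{807}} = 5812 \left(- \frac{807}{8309150}\right) = - \frac{2345142}{4154575}$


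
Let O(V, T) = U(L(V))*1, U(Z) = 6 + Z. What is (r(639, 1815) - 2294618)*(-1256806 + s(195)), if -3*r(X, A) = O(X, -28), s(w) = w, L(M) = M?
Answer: 2883712390963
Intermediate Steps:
O(V, T) = 6 + V (O(V, T) = (6 + V)*1 = 6 + V)
r(X, A) = -2 - X/3 (r(X, A) = -(6 + X)/3 = -2 - X/3)
(r(639, 1815) - 2294618)*(-1256806 + s(195)) = ((-2 - 1/3*639) - 2294618)*(-1256806 + 195) = ((-2 - 213) - 2294618)*(-1256611) = (-215 - 2294618)*(-1256611) = -2294833*(-1256611) = 2883712390963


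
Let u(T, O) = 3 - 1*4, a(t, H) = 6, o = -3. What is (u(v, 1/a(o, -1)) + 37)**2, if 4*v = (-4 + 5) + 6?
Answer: 1296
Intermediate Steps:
v = 7/4 (v = ((-4 + 5) + 6)/4 = (1 + 6)/4 = (1/4)*7 = 7/4 ≈ 1.7500)
u(T, O) = -1 (u(T, O) = 3 - 4 = -1)
(u(v, 1/a(o, -1)) + 37)**2 = (-1 + 37)**2 = 36**2 = 1296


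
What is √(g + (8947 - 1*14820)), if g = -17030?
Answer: I*√22903 ≈ 151.34*I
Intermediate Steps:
√(g + (8947 - 1*14820)) = √(-17030 + (8947 - 1*14820)) = √(-17030 + (8947 - 14820)) = √(-17030 - 5873) = √(-22903) = I*√22903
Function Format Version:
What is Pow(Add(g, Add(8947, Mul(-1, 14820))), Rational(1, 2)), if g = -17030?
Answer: Mul(I, Pow(22903, Rational(1, 2))) ≈ Mul(151.34, I)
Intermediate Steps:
Pow(Add(g, Add(8947, Mul(-1, 14820))), Rational(1, 2)) = Pow(Add(-17030, Add(8947, Mul(-1, 14820))), Rational(1, 2)) = Pow(Add(-17030, Add(8947, -14820)), Rational(1, 2)) = Pow(Add(-17030, -5873), Rational(1, 2)) = Pow(-22903, Rational(1, 2)) = Mul(I, Pow(22903, Rational(1, 2)))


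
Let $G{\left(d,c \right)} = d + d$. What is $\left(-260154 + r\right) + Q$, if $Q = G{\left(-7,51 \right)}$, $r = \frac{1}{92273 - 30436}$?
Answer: $- \frac{16088008615}{61837} \approx -2.6017 \cdot 10^{5}$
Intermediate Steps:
$r = \frac{1}{61837} \approx 1.6172 \cdot 10^{-5}$
$G{\left(d,c \right)} = 2 d$
$Q = -14$ ($Q = 2 \left(-7\right) = -14$)
$\left(-260154 + r\right) + Q = \left(-260154 + \frac{1}{61837}\right) - 14 = - \frac{16087142897}{61837} - 14 = - \frac{16088008615}{61837}$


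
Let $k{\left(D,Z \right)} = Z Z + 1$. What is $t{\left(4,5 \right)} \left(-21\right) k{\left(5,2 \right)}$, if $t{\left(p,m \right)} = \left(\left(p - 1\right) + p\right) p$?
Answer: $-2940$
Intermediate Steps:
$k{\left(D,Z \right)} = 1 + Z^{2}$ ($k{\left(D,Z \right)} = Z^{2} + 1 = 1 + Z^{2}$)
$t{\left(p,m \right)} = p \left(-1 + 2 p\right)$ ($t{\left(p,m \right)} = \left(\left(-1 + p\right) + p\right) p = \left(-1 + 2 p\right) p = p \left(-1 + 2 p\right)$)
$t{\left(4,5 \right)} \left(-21\right) k{\left(5,2 \right)} = 4 \left(-1 + 2 \cdot 4\right) \left(-21\right) \left(1 + 2^{2}\right) = 4 \left(-1 + 8\right) \left(-21\right) \left(1 + 4\right) = 4 \cdot 7 \left(-21\right) 5 = 28 \left(-21\right) 5 = \left(-588\right) 5 = -2940$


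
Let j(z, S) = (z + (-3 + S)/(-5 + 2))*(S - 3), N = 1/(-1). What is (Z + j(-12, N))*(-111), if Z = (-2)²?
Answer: -5180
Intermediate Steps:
Z = 4
N = -1
j(z, S) = (-3 + S)*(1 + z - S/3) (j(z, S) = (z + (-3 + S)/(-3))*(-3 + S) = (z + (-3 + S)*(-⅓))*(-3 + S) = (z + (1 - S/3))*(-3 + S) = (1 + z - S/3)*(-3 + S) = (-3 + S)*(1 + z - S/3))
(Z + j(-12, N))*(-111) = (4 + (-3 - 3*(-12) + 2*(-1) - ⅓*(-1)² - 1*(-12)))*(-111) = (4 + (-3 + 36 - 2 - ⅓*1 + 12))*(-111) = (4 + (-3 + 36 - 2 - ⅓ + 12))*(-111) = (4 + 128/3)*(-111) = (140/3)*(-111) = -5180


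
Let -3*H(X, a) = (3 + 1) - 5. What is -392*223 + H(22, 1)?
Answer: -262247/3 ≈ -87416.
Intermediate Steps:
H(X, a) = 1/3 (H(X, a) = -((3 + 1) - 5)/3 = -(4 - 5)/3 = -1/3*(-1) = 1/3)
-392*223 + H(22, 1) = -392*223 + 1/3 = -87416 + 1/3 = -262247/3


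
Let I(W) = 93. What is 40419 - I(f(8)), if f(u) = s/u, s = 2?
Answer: 40326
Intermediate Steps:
f(u) = 2/u
40419 - I(f(8)) = 40419 - 1*93 = 40419 - 93 = 40326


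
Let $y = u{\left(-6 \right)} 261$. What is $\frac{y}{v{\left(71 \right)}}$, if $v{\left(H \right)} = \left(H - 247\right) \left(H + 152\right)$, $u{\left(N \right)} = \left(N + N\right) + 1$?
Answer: $\frac{261}{3568} \approx 0.07315$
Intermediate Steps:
$u{\left(N \right)} = 1 + 2 N$ ($u{\left(N \right)} = 2 N + 1 = 1 + 2 N$)
$y = -2871$ ($y = \left(1 + 2 \left(-6\right)\right) 261 = \left(1 - 12\right) 261 = \left(-11\right) 261 = -2871$)
$v{\left(H \right)} = \left(-247 + H\right) \left(152 + H\right)$
$\frac{y}{v{\left(71 \right)}} = - \frac{2871}{-37544 + 71^{2} - 6745} = - \frac{2871}{-37544 + 5041 - 6745} = - \frac{2871}{-39248} = \left(-2871\right) \left(- \frac{1}{39248}\right) = \frac{261}{3568}$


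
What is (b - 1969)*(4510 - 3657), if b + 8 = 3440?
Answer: 1247939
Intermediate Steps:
b = 3432 (b = -8 + 3440 = 3432)
(b - 1969)*(4510 - 3657) = (3432 - 1969)*(4510 - 3657) = 1463*853 = 1247939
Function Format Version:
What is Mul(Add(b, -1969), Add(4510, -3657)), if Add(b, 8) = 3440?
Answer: 1247939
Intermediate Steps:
b = 3432 (b = Add(-8, 3440) = 3432)
Mul(Add(b, -1969), Add(4510, -3657)) = Mul(Add(3432, -1969), Add(4510, -3657)) = Mul(1463, 853) = 1247939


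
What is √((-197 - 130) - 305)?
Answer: 2*I*√158 ≈ 25.14*I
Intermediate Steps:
√((-197 - 130) - 305) = √(-327 - 305) = √(-632) = 2*I*√158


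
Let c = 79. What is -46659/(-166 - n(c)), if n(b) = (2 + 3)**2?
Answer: 46659/191 ≈ 244.29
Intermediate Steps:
n(b) = 25 (n(b) = 5**2 = 25)
-46659/(-166 - n(c)) = -46659/(-166 - 1*25) = -46659/(-166 - 25) = -46659/(-191) = -46659*(-1/191) = 46659/191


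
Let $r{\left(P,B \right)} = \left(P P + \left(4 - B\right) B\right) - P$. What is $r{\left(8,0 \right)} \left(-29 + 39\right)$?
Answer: $560$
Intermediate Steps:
$r{\left(P,B \right)} = P^{2} - P + B \left(4 - B\right)$ ($r{\left(P,B \right)} = \left(P^{2} + B \left(4 - B\right)\right) - P = P^{2} - P + B \left(4 - B\right)$)
$r{\left(8,0 \right)} \left(-29 + 39\right) = \left(8^{2} - 8 - 0^{2} + 4 \cdot 0\right) \left(-29 + 39\right) = \left(64 - 8 - 0 + 0\right) 10 = \left(64 - 8 + 0 + 0\right) 10 = 56 \cdot 10 = 560$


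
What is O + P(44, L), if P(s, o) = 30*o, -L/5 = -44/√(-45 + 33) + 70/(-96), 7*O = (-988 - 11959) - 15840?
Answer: -224171/56 - 1100*I*√3 ≈ -4003.1 - 1905.3*I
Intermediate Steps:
O = -28787/7 (O = ((-988 - 11959) - 15840)/7 = (-12947 - 15840)/7 = (⅐)*(-28787) = -28787/7 ≈ -4112.4)
L = 175/48 - 110*I*√3/3 (L = -5*(-44/√(-45 + 33) + 70/(-96)) = -5*(-44*(-I*√3/6) + 70*(-1/96)) = -5*(-44*(-I*√3/6) - 35/48) = -5*(-(-22)*I*√3/3 - 35/48) = -5*(22*I*√3/3 - 35/48) = -5*(-35/48 + 22*I*√3/3) = 175/48 - 110*I*√3/3 ≈ 3.6458 - 63.509*I)
O + P(44, L) = -28787/7 + 30*(175/48 - 110*I*√3/3) = -28787/7 + (875/8 - 1100*I*√3) = -224171/56 - 1100*I*√3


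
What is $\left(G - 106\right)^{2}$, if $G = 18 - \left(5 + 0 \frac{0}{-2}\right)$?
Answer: $8649$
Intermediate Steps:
$G = 13$ ($G = 18 - \left(5 + 0 \cdot 0 \left(- \frac{1}{2}\right)\right) = 18 + \left(0 \cdot 0 - 5\right) = 18 + \left(0 - 5\right) = 18 - 5 = 13$)
$\left(G - 106\right)^{2} = \left(13 - 106\right)^{2} = \left(-93\right)^{2} = 8649$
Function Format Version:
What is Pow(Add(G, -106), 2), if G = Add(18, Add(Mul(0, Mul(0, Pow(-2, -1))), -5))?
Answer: 8649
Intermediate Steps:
G = 13 (G = Add(18, Add(Mul(0, Mul(0, Rational(-1, 2))), -5)) = Add(18, Add(Mul(0, 0), -5)) = Add(18, Add(0, -5)) = Add(18, -5) = 13)
Pow(Add(G, -106), 2) = Pow(Add(13, -106), 2) = Pow(-93, 2) = 8649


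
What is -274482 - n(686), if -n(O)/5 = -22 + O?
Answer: -271162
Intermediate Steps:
n(O) = 110 - 5*O (n(O) = -5*(-22 + O) = 110 - 5*O)
-274482 - n(686) = -274482 - (110 - 5*686) = -274482 - (110 - 3430) = -274482 - 1*(-3320) = -274482 + 3320 = -271162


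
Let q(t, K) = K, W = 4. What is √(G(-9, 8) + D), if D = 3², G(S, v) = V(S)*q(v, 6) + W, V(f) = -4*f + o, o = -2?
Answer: √217 ≈ 14.731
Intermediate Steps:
V(f) = -2 - 4*f (V(f) = -4*f - 2 = -2 - 4*f)
G(S, v) = -8 - 24*S (G(S, v) = (-2 - 4*S)*6 + 4 = (-12 - 24*S) + 4 = -8 - 24*S)
D = 9
√(G(-9, 8) + D) = √((-8 - 24*(-9)) + 9) = √((-8 + 216) + 9) = √(208 + 9) = √217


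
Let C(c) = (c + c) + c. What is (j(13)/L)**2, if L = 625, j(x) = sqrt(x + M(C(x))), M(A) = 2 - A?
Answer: -24/390625 ≈ -6.1440e-5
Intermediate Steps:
C(c) = 3*c (C(c) = 2*c + c = 3*c)
j(x) = sqrt(2 - 2*x) (j(x) = sqrt(x + (2 - 3*x)) = sqrt(2 - 2*x))
(j(13)/L)**2 = (sqrt(2 - 2*13)/625)**2 = (sqrt(2 - 26)*(1/625))**2 = (sqrt(-24)*(1/625))**2 = ((2*I*sqrt(6))*(1/625))**2 = (2*I*sqrt(6)/625)**2 = -24/390625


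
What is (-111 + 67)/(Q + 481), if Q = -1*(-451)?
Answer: -11/233 ≈ -0.047210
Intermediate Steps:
Q = 451
(-111 + 67)/(Q + 481) = (-111 + 67)/(451 + 481) = -44/932 = -44*1/932 = -11/233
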